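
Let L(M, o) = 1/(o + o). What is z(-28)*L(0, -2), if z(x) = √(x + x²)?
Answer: -3*√21/2 ≈ -6.8739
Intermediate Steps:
L(M, o) = 1/(2*o)
z(-28)*L(0, -2) = √(-28*(1 - 28))*((½)/(-2)) = √(-28*(-27))*((½)*(-½)) = √756*(-¼) = (6*√21)*(-¼) = -3*√21/2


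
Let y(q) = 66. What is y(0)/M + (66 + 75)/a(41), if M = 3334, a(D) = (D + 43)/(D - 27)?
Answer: 78415/3334 ≈ 23.520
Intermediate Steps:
a(D) = (43 + D)/(-27 + D)
y(0)/M + (66 + 75)/a(41) = 66/3334 + (66 + 75)/(((43 + 41)/(-27 + 41))) = 66*(1/3334) + 141/((84/14)) = 33/1667 + 141/(((1/14)*84)) = 33/1667 + 141/6 = 33/1667 + 141*(⅙) = 33/1667 + 47/2 = 78415/3334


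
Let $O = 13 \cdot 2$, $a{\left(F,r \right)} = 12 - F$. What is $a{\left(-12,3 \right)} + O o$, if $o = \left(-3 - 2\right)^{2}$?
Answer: $674$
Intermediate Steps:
$O = 26$
$o = 25$ ($o = \left(-3 + \left(-2 + 0\right)\right)^{2} = \left(-3 - 2\right)^{2} = \left(-5\right)^{2} = 25$)
$a{\left(-12,3 \right)} + O o = \left(12 - -12\right) + 26 \cdot 25 = \left(12 + 12\right) + 650 = 24 + 650 = 674$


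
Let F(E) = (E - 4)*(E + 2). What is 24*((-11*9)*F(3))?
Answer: 11880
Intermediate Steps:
F(E) = (-4 + E)*(2 + E)
24*((-11*9)*F(3)) = 24*((-11*9)*(-8 + 3² - 2*3)) = 24*(-99*(-8 + 9 - 6)) = 24*(-99*(-5)) = 24*495 = 11880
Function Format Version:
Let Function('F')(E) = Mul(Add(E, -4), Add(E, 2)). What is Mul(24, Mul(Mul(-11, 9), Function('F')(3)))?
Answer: 11880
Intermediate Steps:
Function('F')(E) = Mul(Add(-4, E), Add(2, E))
Mul(24, Mul(Mul(-11, 9), Function('F')(3))) = Mul(24, Mul(Mul(-11, 9), Add(-8, Pow(3, 2), Mul(-2, 3)))) = Mul(24, Mul(-99, Add(-8, 9, -6))) = Mul(24, Mul(-99, -5)) = Mul(24, 495) = 11880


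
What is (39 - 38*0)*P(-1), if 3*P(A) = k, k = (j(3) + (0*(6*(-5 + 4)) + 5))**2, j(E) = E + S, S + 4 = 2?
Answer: 468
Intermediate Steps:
S = -2 (S = -4 + 2 = -2)
j(E) = -2 + E (j(E) = E - 2 = -2 + E)
k = 36 (k = ((-2 + 3) + (0*(6*(-5 + 4)) + 5))**2 = (1 + (0*(6*(-1)) + 5))**2 = (1 + (0*(-6) + 5))**2 = (1 + (0 + 5))**2 = (1 + 5)**2 = 6**2 = 36)
P(A) = 12 (P(A) = (1/3)*36 = 12)
(39 - 38*0)*P(-1) = (39 - 38*0)*12 = (39 + 0)*12 = 39*12 = 468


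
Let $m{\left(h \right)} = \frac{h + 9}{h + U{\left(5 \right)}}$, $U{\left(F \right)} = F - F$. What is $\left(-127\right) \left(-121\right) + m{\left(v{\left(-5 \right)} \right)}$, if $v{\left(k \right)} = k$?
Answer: $\frac{76831}{5} \approx 15366.0$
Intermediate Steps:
$U{\left(F \right)} = 0$
$m{\left(h \right)} = \frac{9 + h}{h}$ ($m{\left(h \right)} = \frac{h + 9}{h + 0} = \frac{9 + h}{h}$)
$\left(-127\right) \left(-121\right) + m{\left(v{\left(-5 \right)} \right)} = \left(-127\right) \left(-121\right) + \frac{9 - 5}{-5} = 15367 - \frac{4}{5} = \frac{76831}{5}$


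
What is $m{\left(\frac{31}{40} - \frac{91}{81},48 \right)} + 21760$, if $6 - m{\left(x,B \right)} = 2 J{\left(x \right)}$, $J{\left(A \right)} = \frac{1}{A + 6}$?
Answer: $\frac{398550746}{18311} \approx 21766.0$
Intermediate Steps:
$J{\left(A \right)} = \frac{1}{6 + A}$
$m{\left(x,B \right)} = 6 - \frac{2}{6 + x}$
$m{\left(\frac{31}{40} - \frac{91}{81},48 \right)} + 21760 = \frac{2 \left(17 + 3 \left(\frac{31}{40} - \frac{91}{81}\right)\right)}{6 + \left(\frac{31}{40} - \frac{91}{81}\right)} + 21760 = \frac{2 \left(17 + 3 \left(- \frac{1129}{3240}\right)\right)}{6 - \frac{1129}{3240}} + 21760 = \frac{2 \left(17 - \frac{1129}{1080}\right)}{\frac{18311}{3240}} + 21760 = 2 \cdot \frac{3240}{18311} \cdot \frac{17231}{1080} + 21760 = \frac{103386}{18311} + 21760 = \frac{398550746}{18311}$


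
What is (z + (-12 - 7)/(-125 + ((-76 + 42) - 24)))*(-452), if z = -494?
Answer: 40853116/183 ≈ 2.2324e+5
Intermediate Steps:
(z + (-12 - 7)/(-125 + ((-76 + 42) - 24)))*(-452) = (-494 + (-12 - 7)/(-125 + ((-76 + 42) - 24)))*(-452) = (-494 - 19/(-125 + (-34 - 24)))*(-452) = (-494 - 19/(-125 - 58))*(-452) = (-494 - 19/(-183))*(-452) = (-494 - 19*(-1/183))*(-452) = (-494 + 19/183)*(-452) = -90383/183*(-452) = 40853116/183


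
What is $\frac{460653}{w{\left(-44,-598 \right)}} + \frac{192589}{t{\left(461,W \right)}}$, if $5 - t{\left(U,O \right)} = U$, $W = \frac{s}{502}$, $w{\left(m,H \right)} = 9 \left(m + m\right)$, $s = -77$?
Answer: $- \frac{1258987}{1254} \approx -1004.0$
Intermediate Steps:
$w{\left(m,H \right)} = 18 m$ ($w{\left(m,H \right)} = 9 \cdot 2 m = 18 m$)
$W = - \frac{77}{502} \approx -0.15339$
$t{\left(U,O \right)} = 5 - U$
$\frac{460653}{w{\left(-44,-598 \right)}} + \frac{192589}{t{\left(461,W \right)}} = \frac{460653}{18 \left(-44\right)} + \frac{192589}{5 - 461} = \frac{460653}{-792} + \frac{192589}{5 - 461} = 460653 \left(- \frac{1}{792}\right) + \frac{192589}{-456} = - \frac{153551}{264} + 192589 \left(- \frac{1}{456}\right) = - \frac{153551}{264} - \frac{192589}{456} = - \frac{1258987}{1254}$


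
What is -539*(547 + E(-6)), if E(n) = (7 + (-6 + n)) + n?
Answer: -288904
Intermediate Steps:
E(n) = 1 + 2*n (E(n) = (1 + n) + n = 1 + 2*n)
-539*(547 + E(-6)) = -539*(547 + (1 + 2*(-6))) = -539*(547 + (1 - 12)) = -539*(547 - 11) = -539*536 = -288904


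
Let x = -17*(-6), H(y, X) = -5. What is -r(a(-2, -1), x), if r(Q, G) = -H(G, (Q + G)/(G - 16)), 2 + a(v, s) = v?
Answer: -5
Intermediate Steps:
a(v, s) = -2 + v
x = 102
r(Q, G) = 5 (r(Q, G) = -1*(-5) = 5)
-r(a(-2, -1), x) = -1*5 = -5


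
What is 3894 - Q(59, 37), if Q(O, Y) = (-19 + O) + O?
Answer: 3795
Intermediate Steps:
Q(O, Y) = -19 + 2*O
3894 - Q(59, 37) = 3894 - (-19 + 2*59) = 3894 - (-19 + 118) = 3894 - 1*99 = 3894 - 99 = 3795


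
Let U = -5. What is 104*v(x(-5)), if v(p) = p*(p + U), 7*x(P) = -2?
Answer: 7696/49 ≈ 157.06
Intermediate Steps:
x(P) = -2/7 (x(P) = (1/7)*(-2) = -2/7)
v(p) = p*(-5 + p) (v(p) = p*(p - 5) = p*(-5 + p))
104*v(x(-5)) = 104*(-2*(-5 - 2/7)/7) = 104*(-2/7*(-37/7)) = 104*(74/49) = 7696/49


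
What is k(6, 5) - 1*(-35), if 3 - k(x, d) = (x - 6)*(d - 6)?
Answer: 38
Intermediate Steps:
k(x, d) = 3 - (-6 + d)*(-6 + x) (k(x, d) = 3 - (x - 6)*(d - 6) = 3 - (-6 + x)*(-6 + d) = 3 - (-6 + d)*(-6 + x))
k(6, 5) - 1*(-35) = (-33 + 6*5 + 6*6 - 1*5*6) - 1*(-35) = (-33 + 30 + 36 - 30) + 35 = 3 + 35 = 38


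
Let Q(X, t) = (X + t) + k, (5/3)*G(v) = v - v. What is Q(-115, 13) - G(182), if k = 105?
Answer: 3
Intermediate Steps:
G(v) = 0 (G(v) = 3*(v - v)/5 = (3/5)*0 = 0)
Q(X, t) = 105 + X + t (Q(X, t) = (X + t) + 105 = 105 + X + t)
Q(-115, 13) - G(182) = (105 - 115 + 13) - 1*0 = 3 + 0 = 3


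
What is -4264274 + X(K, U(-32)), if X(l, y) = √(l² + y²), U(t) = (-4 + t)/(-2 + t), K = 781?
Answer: -4264274 + √176279053/17 ≈ -4.2635e+6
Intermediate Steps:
U(t) = (-4 + t)/(-2 + t)
-4264274 + X(K, U(-32)) = -4264274 + √(781² + ((-4 - 32)/(-2 - 32))²) = -4264274 + √(609961 + (-36/(-34))²) = -4264274 + √(609961 + (-1/34*(-36))²) = -4264274 + √(609961 + (18/17)²) = -4264274 + √(609961 + 324/289) = -4264274 + √(176279053/289) = -4264274 + √176279053/17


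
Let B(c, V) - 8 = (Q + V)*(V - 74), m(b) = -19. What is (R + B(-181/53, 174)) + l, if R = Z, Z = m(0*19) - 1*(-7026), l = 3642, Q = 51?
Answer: 33157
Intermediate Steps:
Z = 7007 (Z = -19 - 1*(-7026) = -19 + 7026 = 7007)
B(c, V) = 8 + (-74 + V)*(51 + V) (B(c, V) = 8 + (51 + V)*(V - 74) = 8 + (51 + V)*(-74 + V) = 8 + (-74 + V)*(51 + V))
R = 7007
(R + B(-181/53, 174)) + l = (7007 + (-3766 + 174² - 23*174)) + 3642 = (7007 + (-3766 + 30276 - 4002)) + 3642 = (7007 + 22508) + 3642 = 29515 + 3642 = 33157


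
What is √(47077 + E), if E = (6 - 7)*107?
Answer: √46970 ≈ 216.73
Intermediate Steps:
E = -107 (E = -1*107 = -107)
√(47077 + E) = √(47077 - 107) = √46970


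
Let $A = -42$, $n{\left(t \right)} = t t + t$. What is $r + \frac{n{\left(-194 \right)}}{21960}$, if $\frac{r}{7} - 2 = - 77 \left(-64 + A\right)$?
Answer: $\frac{627503761}{10980} \approx 57150.0$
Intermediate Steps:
$n{\left(t \right)} = t + t^{2}$ ($n{\left(t \right)} = t^{2} + t = t + t^{2}$)
$r = 57148$ ($r = 14 + 7 \left(- 77 \left(-64 - 42\right)\right) = 14 + 7 \left(\left(-77\right) \left(-106\right)\right) = 14 + 7 \cdot 8162 = 14 + 57134 = 57148$)
$r + \frac{n{\left(-194 \right)}}{21960} = 57148 + \frac{\left(-194\right) \left(1 - 194\right)}{21960} = 57148 + \left(-194\right) \left(-193\right) \frac{1}{21960} = 57148 + 37442 \cdot \frac{1}{21960} = 57148 + \frac{18721}{10980} = \frac{627503761}{10980}$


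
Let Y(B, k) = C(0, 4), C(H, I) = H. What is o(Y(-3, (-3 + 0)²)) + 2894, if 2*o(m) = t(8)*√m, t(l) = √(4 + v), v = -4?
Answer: 2894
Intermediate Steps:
Y(B, k) = 0
t(l) = 0 (t(l) = √(4 - 4) = √0 = 0)
o(m) = 0 (o(m) = (0*√m)/2 = (½)*0 = 0)
o(Y(-3, (-3 + 0)²)) + 2894 = 0 + 2894 = 2894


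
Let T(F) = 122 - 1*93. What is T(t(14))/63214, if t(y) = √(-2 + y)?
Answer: 29/63214 ≈ 0.00045876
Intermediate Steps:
T(F) = 29 (T(F) = 122 - 93 = 29)
T(t(14))/63214 = 29/63214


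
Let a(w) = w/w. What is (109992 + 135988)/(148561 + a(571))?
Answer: 122990/74281 ≈ 1.6557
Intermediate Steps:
a(w) = 1
(109992 + 135988)/(148561 + a(571)) = (109992 + 135988)/(148561 + 1) = 245980/148562 = 245980*(1/148562) = 122990/74281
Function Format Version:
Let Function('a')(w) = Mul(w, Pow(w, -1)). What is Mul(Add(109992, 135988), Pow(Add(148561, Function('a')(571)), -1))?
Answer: Rational(122990, 74281) ≈ 1.6557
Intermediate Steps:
Function('a')(w) = 1
Mul(Add(109992, 135988), Pow(Add(148561, Function('a')(571)), -1)) = Mul(Add(109992, 135988), Pow(Add(148561, 1), -1)) = Mul(245980, Pow(148562, -1)) = Mul(245980, Rational(1, 148562)) = Rational(122990, 74281)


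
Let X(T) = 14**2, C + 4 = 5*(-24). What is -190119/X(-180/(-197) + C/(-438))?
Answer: -190119/196 ≈ -970.00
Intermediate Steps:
C = -124 (C = -4 + 5*(-24) = -4 - 120 = -124)
X(T) = 196
-190119/X(-180/(-197) + C/(-438)) = -190119/196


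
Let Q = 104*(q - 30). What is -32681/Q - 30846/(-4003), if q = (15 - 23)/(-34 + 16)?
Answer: 2030722131/110738992 ≈ 18.338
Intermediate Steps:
q = 4/9 (q = -8/(-18) = -8*(-1/18) = 4/9 ≈ 0.44444)
Q = -27664/9 (Q = 104*(4/9 - 30) = 104*(-266/9) = -27664/9 ≈ -3073.8)
-32681/Q - 30846/(-4003) = -32681/(-27664/9) - 30846/(-4003) = -32681*(-9/27664) - 30846*(-1/4003) = 294129/27664 + 30846/4003 = 2030722131/110738992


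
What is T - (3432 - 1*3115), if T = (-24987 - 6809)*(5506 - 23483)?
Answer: 571596375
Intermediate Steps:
T = 571596692 (T = -31796*(-17977) = 571596692)
T - (3432 - 1*3115) = 571596692 - (3432 - 1*3115) = 571596692 - (3432 - 3115) = 571596692 - 1*317 = 571596692 - 317 = 571596375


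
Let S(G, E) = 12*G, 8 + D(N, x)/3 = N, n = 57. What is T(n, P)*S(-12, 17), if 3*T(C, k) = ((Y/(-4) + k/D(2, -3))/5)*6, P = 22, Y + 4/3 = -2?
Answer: 112/5 ≈ 22.400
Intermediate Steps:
D(N, x) = -24 + 3*N
Y = -10/3 (Y = -4/3 - 2 = -10/3 ≈ -3.3333)
T(C, k) = ⅓ - k/45 (T(C, k) = (((-10/3/(-4) + k/(-24 + 3*2))/5)*6)/3 = (((-10/3*(-¼) + k/(-24 + 6))*(⅕))*6)/3 = (((⅚ + k/(-18))*(⅕))*6)/3 = (((⅚ + k*(-1/18))*(⅕))*6)/3 = (((⅚ - k/18)*(⅕))*6)/3 = ((⅙ - k/90)*6)/3 = (1 - k/15)/3 = ⅓ - k/45)
T(n, P)*S(-12, 17) = (⅓ - 1/45*22)*(12*(-12)) = (⅓ - 22/45)*(-144) = -7/45*(-144) = 112/5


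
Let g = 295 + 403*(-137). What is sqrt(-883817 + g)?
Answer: I*sqrt(938733) ≈ 968.88*I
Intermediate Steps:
g = -54916 (g = 295 - 55211 = -54916)
sqrt(-883817 + g) = sqrt(-883817 - 54916) = sqrt(-938733) = I*sqrt(938733)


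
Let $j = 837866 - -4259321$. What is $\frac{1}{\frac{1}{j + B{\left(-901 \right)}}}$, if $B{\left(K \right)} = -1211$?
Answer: $5095976$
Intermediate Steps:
$j = 5097187$ ($j = 837866 + 4259321 = 5097187$)
$\frac{1}{\frac{1}{j + B{\left(-901 \right)}}} = \frac{1}{\frac{1}{5097187 - 1211}} = \frac{1}{\frac{1}{5095976}} = 5095976$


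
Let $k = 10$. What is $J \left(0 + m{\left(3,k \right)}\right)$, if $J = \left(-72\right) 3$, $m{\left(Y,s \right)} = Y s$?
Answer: $-6480$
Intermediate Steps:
$J = -216$
$J \left(0 + m{\left(3,k \right)}\right) = - 216 \left(0 + 3 \cdot 10\right) = - 216 \left(0 + 30\right) = \left(-216\right) 30 = -6480$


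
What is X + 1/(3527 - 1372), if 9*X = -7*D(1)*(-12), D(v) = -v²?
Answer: -60337/6465 ≈ -9.3329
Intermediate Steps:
X = -28/3 (X = (-(-7)*1²*(-12))/9 = (-(-7)*(-12))/9 = (-7*(-1)*(-12))/9 = (7*(-12))/9 = (⅑)*(-84) = -28/3 ≈ -9.3333)
X + 1/(3527 - 1372) = -28/3 + 1/(3527 - 1372) = -28/3 + 1/2155 = -60337/6465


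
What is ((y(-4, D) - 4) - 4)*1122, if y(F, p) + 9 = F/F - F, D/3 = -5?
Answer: -13464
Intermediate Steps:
D = -15 (D = 3*(-5) = -15)
y(F, p) = -8 - F (y(F, p) = -9 + (F/F - F) = -9 + (1 - F) = -8 - F)
((y(-4, D) - 4) - 4)*1122 = (((-8 - 1*(-4)) - 4) - 4)*1122 = (((-8 + 4) - 4) - 4)*1122 = ((-4 - 4) - 4)*1122 = (-8 - 4)*1122 = -12*1122 = -13464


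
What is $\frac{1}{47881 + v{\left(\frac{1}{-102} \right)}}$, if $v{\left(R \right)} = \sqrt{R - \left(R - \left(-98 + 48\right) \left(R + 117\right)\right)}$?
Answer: $\frac{2441931}{116922396536} - \frac{5 i \sqrt{608583}}{116922396536} \approx 2.0885 \cdot 10^{-5} - 3.336 \cdot 10^{-8} i$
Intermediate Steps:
$v{\left(R \right)} = \sqrt{-5850 - 50 R}$ ($v{\left(R \right)} = \sqrt{R - \left(R + 50 \left(117 + R\right)\right)} = \sqrt{R - \left(5850 + 51 R\right)} = \sqrt{-5850 - 50 R}$)
$\frac{1}{47881 + v{\left(\frac{1}{-102} \right)}} = \frac{1}{47881 + 5 \sqrt{-234 - \frac{2}{-102}}} = \frac{1}{47881 + 5 \sqrt{-234 - - \frac{1}{51}}} = \frac{1}{47881 + 5 \sqrt{-234 + \frac{1}{51}}} = \frac{1}{47881 + 5 \sqrt{- \frac{11933}{51}}} = \frac{1}{47881 + 5 \frac{i \sqrt{608583}}{51}} = \frac{1}{47881 + \frac{5 i \sqrt{608583}}{51}}$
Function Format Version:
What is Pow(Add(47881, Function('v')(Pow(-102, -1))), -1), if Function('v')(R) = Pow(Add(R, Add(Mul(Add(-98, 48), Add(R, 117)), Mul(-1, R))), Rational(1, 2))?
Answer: Add(Rational(2441931, 116922396536), Mul(Rational(-5, 116922396536), I, Pow(608583, Rational(1, 2)))) ≈ Add(2.0885e-5, Mul(-3.3360e-8, I))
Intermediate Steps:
Function('v')(R) = Pow(Add(-5850, Mul(-50, R)), Rational(1, 2)) (Function('v')(R) = Pow(Add(R, Add(Mul(-50, Add(117, R)), Mul(-1, R))), Rational(1, 2)) = Pow(Add(R, Add(Add(-5850, Mul(-50, R)), Mul(-1, R))), Rational(1, 2)) = Pow(Add(R, Add(-5850, Mul(-51, R))), Rational(1, 2)) = Pow(Add(-5850, Mul(-50, R)), Rational(1, 2)))
Pow(Add(47881, Function('v')(Pow(-102, -1))), -1) = Pow(Add(47881, Mul(5, Pow(Add(-234, Mul(-2, Pow(-102, -1))), Rational(1, 2)))), -1) = Pow(Add(47881, Mul(5, Pow(Add(-234, Mul(-2, Rational(-1, 102))), Rational(1, 2)))), -1) = Pow(Add(47881, Mul(5, Pow(Add(-234, Rational(1, 51)), Rational(1, 2)))), -1) = Pow(Add(47881, Mul(5, Pow(Rational(-11933, 51), Rational(1, 2)))), -1) = Pow(Add(47881, Mul(5, Mul(Rational(1, 51), I, Pow(608583, Rational(1, 2))))), -1) = Pow(Add(47881, Mul(Rational(5, 51), I, Pow(608583, Rational(1, 2)))), -1)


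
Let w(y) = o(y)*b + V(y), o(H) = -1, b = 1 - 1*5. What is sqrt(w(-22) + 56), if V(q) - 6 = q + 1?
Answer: 3*sqrt(5) ≈ 6.7082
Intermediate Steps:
V(q) = 7 + q (V(q) = 6 + (q + 1) = 6 + (1 + q) = 7 + q)
b = -4 (b = 1 - 5 = -4)
w(y) = 11 + y (w(y) = -1*(-4) + (7 + y) = 4 + (7 + y) = 11 + y)
sqrt(w(-22) + 56) = sqrt((11 - 22) + 56) = sqrt(-11 + 56) = sqrt(45) = 3*sqrt(5)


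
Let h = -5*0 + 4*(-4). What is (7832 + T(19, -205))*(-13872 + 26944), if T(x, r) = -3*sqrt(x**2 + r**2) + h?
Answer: 102170752 - 39216*sqrt(42386) ≈ 9.4097e+7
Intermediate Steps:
h = -16 (h = 0 - 16 = -16)
T(x, r) = -16 - 3*sqrt(r**2 + x**2) (T(x, r) = -3*sqrt(x**2 + r**2) - 16 = -3*sqrt(r**2 + x**2) - 16 = -16 - 3*sqrt(r**2 + x**2))
(7832 + T(19, -205))*(-13872 + 26944) = (7832 + (-16 - 3*sqrt((-205)**2 + 19**2)))*(-13872 + 26944) = (7832 + (-16 - 3*sqrt(42025 + 361)))*13072 = (7832 + (-16 - 3*sqrt(42386)))*13072 = (7816 - 3*sqrt(42386))*13072 = 102170752 - 39216*sqrt(42386)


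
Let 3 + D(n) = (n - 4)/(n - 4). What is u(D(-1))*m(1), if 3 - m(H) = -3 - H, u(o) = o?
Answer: -14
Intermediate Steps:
D(n) = -2 (D(n) = -3 + (n - 4)/(n - 4) = -3 + (-4 + n)/(-4 + n) = -3 + 1 = -2)
m(H) = 6 + H (m(H) = 3 - (-3 - H) = 3 + (3 + H) = 6 + H)
u(D(-1))*m(1) = -2*(6 + 1) = -2*7 = -14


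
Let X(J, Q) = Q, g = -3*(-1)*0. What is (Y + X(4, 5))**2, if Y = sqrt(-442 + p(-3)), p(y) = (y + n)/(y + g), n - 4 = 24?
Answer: (15 + I*sqrt(4053))**2/9 ≈ -425.33 + 212.21*I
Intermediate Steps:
n = 28 (n = 4 + 24 = 28)
g = 0 (g = 3*0 = 0)
p(y) = (28 + y)/y (p(y) = (y + 28)/(y + 0) = (28 + y)/y)
Y = I*sqrt(4053)/3 (Y = sqrt(-442 + (28 - 3)/(-3)) = sqrt(-442 - 1/3*25) = sqrt(-442 - 25/3) = sqrt(-1351/3) = I*sqrt(4053)/3 ≈ 21.221*I)
(Y + X(4, 5))**2 = (I*sqrt(4053)/3 + 5)**2 = (5 + I*sqrt(4053)/3)**2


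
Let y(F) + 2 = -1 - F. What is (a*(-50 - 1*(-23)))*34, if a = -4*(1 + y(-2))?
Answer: 0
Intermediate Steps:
y(F) = -3 - F (y(F) = -2 + (-1 - F) = -3 - F)
a = 0 (a = -4*(1 + (-3 - 1*(-2))) = -4*(1 + (-3 + 2)) = -4*(1 - 1) = -4*0 = 0)
(a*(-50 - 1*(-23)))*34 = (0*(-50 - 1*(-23)))*34 = (0*(-50 + 23))*34 = (0*(-27))*34 = 0*34 = 0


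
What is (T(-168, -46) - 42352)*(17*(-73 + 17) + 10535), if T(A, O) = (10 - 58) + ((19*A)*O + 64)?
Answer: 1001385168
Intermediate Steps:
T(A, O) = 16 + 19*A*O (T(A, O) = -48 + (19*A*O + 64) = -48 + (64 + 19*A*O) = 16 + 19*A*O)
(T(-168, -46) - 42352)*(17*(-73 + 17) + 10535) = ((16 + 19*(-168)*(-46)) - 42352)*(17*(-73 + 17) + 10535) = ((16 + 146832) - 42352)*(17*(-56) + 10535) = (146848 - 42352)*(-952 + 10535) = 104496*9583 = 1001385168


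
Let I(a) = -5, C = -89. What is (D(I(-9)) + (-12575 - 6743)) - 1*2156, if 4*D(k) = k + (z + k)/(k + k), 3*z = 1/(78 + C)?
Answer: -7086791/330 ≈ -21475.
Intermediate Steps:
z = -1/33 (z = 1/(3*(78 - 89)) = (⅓)/(-11) = (⅓)*(-1/11) = -1/33 ≈ -0.030303)
D(k) = k/4 + (-1/33 + k)/(8*k) (D(k) = (k + (-1/33 + k)/(k + k))/4 = (k + (-1/33 + k)/((2*k)))/4 = (k + (-1/33 + k)*(1/(2*k)))/4 = (k + (-1/33 + k)/(2*k))/4 = k/4 + (-1/33 + k)/(8*k))
(D(I(-9)) + (-12575 - 6743)) - 1*2156 = ((⅛ - 1/264/(-5) + (¼)*(-5)) + (-12575 - 6743)) - 1*2156 = ((⅛ - 1/264*(-⅕) - 5/4) - 19318) - 2156 = ((⅛ + 1/1320 - 5/4) - 19318) - 2156 = (-371/330 - 19318) - 2156 = -6375311/330 - 2156 = -7086791/330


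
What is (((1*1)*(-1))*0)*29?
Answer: 0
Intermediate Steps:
(((1*1)*(-1))*0)*29 = ((1*(-1))*0)*29 = -1*0*29 = 0*29 = 0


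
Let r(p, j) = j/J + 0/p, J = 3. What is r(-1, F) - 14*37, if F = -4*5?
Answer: -1574/3 ≈ -524.67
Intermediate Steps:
F = -20
r(p, j) = j/3 (r(p, j) = j/3 + 0/p = j*(⅓) + 0 = j/3 + 0 = j/3)
r(-1, F) - 14*37 = (⅓)*(-20) - 14*37 = -20/3 - 518 = -1574/3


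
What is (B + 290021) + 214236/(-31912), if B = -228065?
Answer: 494231409/7978 ≈ 61949.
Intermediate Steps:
(B + 290021) + 214236/(-31912) = (-228065 + 290021) + 214236/(-31912) = 61956 + 214236*(-1/31912) = 61956 - 53559/7978 = 494231409/7978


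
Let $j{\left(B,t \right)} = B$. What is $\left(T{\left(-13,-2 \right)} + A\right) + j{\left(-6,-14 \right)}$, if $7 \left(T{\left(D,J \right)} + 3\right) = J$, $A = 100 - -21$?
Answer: $\frac{782}{7} \approx 111.71$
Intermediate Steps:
$A = 121$ ($A = 100 + 21 = 121$)
$T{\left(D,J \right)} = -3 + \frac{J}{7}$
$\left(T{\left(-13,-2 \right)} + A\right) + j{\left(-6,-14 \right)} = \left(\left(-3 + \frac{1}{7} \left(-2\right)\right) + 121\right) - 6 = \left(\left(-3 - \frac{2}{7}\right) + 121\right) - 6 = \left(- \frac{23}{7} + 121\right) - 6 = \frac{824}{7} - 6 = \frac{782}{7}$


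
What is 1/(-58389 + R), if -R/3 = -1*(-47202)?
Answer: -1/199995 ≈ -5.0001e-6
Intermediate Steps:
R = -141606 (R = -(-3)*(-47202) = -3*47202 = -141606)
1/(-58389 + R) = 1/(-58389 - 141606) = 1/(-199995) = -1/199995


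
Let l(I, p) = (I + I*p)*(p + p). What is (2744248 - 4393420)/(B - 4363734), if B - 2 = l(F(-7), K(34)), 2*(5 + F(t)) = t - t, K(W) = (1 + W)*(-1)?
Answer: 137431/364636 ≈ 0.37690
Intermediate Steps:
K(W) = -1 - W
F(t) = -5 (F(t) = -5 + (t - t)/2 = -5 + (1/2)*0 = -5 + 0 = -5)
l(I, p) = 2*p*(I + I*p) (l(I, p) = (I + I*p)*(2*p) = 2*p*(I + I*p))
B = -11898 (B = 2 + 2*(-5)*(-1 - 1*34)*(1 + (-1 - 1*34)) = 2 + 2*(-5)*(-1 - 34)*(1 + (-1 - 34)) = 2 + 2*(-5)*(-35)*(1 - 35) = 2 + 2*(-5)*(-35)*(-34) = 2 - 11900 = -11898)
(2744248 - 4393420)/(B - 4363734) = (2744248 - 4393420)/(-11898 - 4363734) = -1649172/(-4375632) = -1649172*(-1/4375632) = 137431/364636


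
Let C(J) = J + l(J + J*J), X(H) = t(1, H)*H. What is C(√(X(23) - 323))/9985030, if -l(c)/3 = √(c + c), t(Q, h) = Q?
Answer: -3*3^(¼)*√(-50*√3 + 5*I)/4992515 + I*√3/998503 ≈ -2.1236e-7 - 5.6279e-6*I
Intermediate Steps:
X(H) = H (X(H) = 1*H = H)
l(c) = -3*√2*√c (l(c) = -3*√(c + c) = -3*√2*√c)
C(J) = J - 3*√2*√(J + J²) (C(J) = J - 3*√2*√(J + J*J) = J - 3*√2*√(J + J²))
C(√(X(23) - 323))/9985030 = (√(23 - 323) - 3*√2*√(√(23 - 323)*(1 + √(23 - 323))))/9985030 = (√(-300) - 3*√2*√(√(-300)*(1 + √(-300))))*(1/9985030) = (10*I*√3 - 3*√2*√((10*I*√3)*(1 + 10*I*√3)))*(1/9985030) = (10*I*√3 - 3*√2*√(10*I*√3*(1 + 10*I*√3)))*(1/9985030) = (10*I*√3 - 3*√2*3^(¼)*√10*√(I*(1 + 10*I*√3)))*(1/9985030) = (10*I*√3 - 6*3^(¼)*√5*√(I*(1 + 10*I*√3)))*(1/9985030) = I*√3/998503 - 3*3^(¼)*√5*√(I*(1 + 10*I*√3))/4992515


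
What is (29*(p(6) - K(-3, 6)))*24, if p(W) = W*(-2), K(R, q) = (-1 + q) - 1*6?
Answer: -7656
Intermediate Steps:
K(R, q) = -7 + q (K(R, q) = (-1 + q) - 6 = -7 + q)
p(W) = -2*W
(29*(p(6) - K(-3, 6)))*24 = (29*(-2*6 - (-7 + 6)))*24 = (29*(-12 - 1*(-1)))*24 = (29*(-12 + 1))*24 = (29*(-11))*24 = -319*24 = -7656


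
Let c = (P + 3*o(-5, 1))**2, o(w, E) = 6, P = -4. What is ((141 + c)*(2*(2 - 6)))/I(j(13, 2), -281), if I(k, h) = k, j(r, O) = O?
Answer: -1348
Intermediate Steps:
c = 196 (c = (-4 + 3*6)**2 = (-4 + 18)**2 = 14**2 = 196)
((141 + c)*(2*(2 - 6)))/I(j(13, 2), -281) = ((141 + 196)*(2*(2 - 6)))/2 = (337*(2*(-4)))*(1/2) = (337*(-8))*(1/2) = -2696*1/2 = -1348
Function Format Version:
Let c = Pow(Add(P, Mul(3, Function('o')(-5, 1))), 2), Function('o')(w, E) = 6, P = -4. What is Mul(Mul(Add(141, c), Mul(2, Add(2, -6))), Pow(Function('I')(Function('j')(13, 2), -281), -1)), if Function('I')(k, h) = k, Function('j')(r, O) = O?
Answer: -1348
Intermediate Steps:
c = 196 (c = Pow(Add(-4, Mul(3, 6)), 2) = Pow(Add(-4, 18), 2) = Pow(14, 2) = 196)
Mul(Mul(Add(141, c), Mul(2, Add(2, -6))), Pow(Function('I')(Function('j')(13, 2), -281), -1)) = Mul(Mul(Add(141, 196), Mul(2, Add(2, -6))), Pow(2, -1)) = Mul(Mul(337, Mul(2, -4)), Rational(1, 2)) = Mul(Mul(337, -8), Rational(1, 2)) = Mul(-2696, Rational(1, 2)) = -1348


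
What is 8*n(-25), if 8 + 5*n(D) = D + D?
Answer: -464/5 ≈ -92.800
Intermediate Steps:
n(D) = -8/5 + 2*D/5 (n(D) = -8/5 + (D + D)/5 = -8/5 + (2*D)/5 = -8/5 + 2*D/5)
8*n(-25) = 8*(-8/5 + (⅖)*(-25)) = 8*(-8/5 - 10) = 8*(-58/5) = -464/5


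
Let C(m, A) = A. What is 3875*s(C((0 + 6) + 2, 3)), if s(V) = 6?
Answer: 23250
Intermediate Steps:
3875*s(C((0 + 6) + 2, 3)) = 3875*6 = 23250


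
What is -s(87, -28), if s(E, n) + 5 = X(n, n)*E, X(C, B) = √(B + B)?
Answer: 5 - 174*I*√14 ≈ 5.0 - 651.05*I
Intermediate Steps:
X(C, B) = √2*√B (X(C, B) = √(2*B) = √2*√B)
s(E, n) = -5 + E*√2*√n (s(E, n) = -5 + (√2*√n)*E = -5 + E*√2*√n)
-s(87, -28) = -(-5 + 87*√2*√(-28)) = -(-5 + 87*√2*(2*I*√7)) = -(-5 + 174*I*√14) = 5 - 174*I*√14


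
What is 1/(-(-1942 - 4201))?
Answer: 1/6143 ≈ 0.00016279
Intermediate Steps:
1/(-(-1942 - 4201)) = 1/(-1*(-6143)) = 1/6143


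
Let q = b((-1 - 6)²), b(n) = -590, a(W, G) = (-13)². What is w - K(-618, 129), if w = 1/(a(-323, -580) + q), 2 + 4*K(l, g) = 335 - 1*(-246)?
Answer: -243763/1684 ≈ -144.75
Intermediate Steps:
K(l, g) = 579/4 (K(l, g) = -½ + (335 - 1*(-246))/4 = -½ + (335 + 246)/4 = -½ + (¼)*581 = -½ + 581/4 = 579/4)
a(W, G) = 169
q = -590
w = -1/421 (w = 1/(169 - 590) = 1/(-421) = -1/421 ≈ -0.0023753)
w - K(-618, 129) = -1/421 - 1*579/4 = -1/421 - 579/4 = -243763/1684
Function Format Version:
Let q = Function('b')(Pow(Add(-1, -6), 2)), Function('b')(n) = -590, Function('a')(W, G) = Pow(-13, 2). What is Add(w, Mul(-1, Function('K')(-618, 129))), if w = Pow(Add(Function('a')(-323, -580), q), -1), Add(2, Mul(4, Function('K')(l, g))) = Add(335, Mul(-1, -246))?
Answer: Rational(-243763, 1684) ≈ -144.75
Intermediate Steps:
Function('K')(l, g) = Rational(579, 4) (Function('K')(l, g) = Add(Rational(-1, 2), Mul(Rational(1, 4), Add(335, Mul(-1, -246)))) = Add(Rational(-1, 2), Mul(Rational(1, 4), Add(335, 246))) = Add(Rational(-1, 2), Mul(Rational(1, 4), 581)) = Add(Rational(-1, 2), Rational(581, 4)) = Rational(579, 4))
Function('a')(W, G) = 169
q = -590
w = Rational(-1, 421) (w = Pow(Add(169, -590), -1) = Pow(-421, -1) = Rational(-1, 421) ≈ -0.0023753)
Add(w, Mul(-1, Function('K')(-618, 129))) = Add(Rational(-1, 421), Mul(-1, Rational(579, 4))) = Add(Rational(-1, 421), Rational(-579, 4)) = Rational(-243763, 1684)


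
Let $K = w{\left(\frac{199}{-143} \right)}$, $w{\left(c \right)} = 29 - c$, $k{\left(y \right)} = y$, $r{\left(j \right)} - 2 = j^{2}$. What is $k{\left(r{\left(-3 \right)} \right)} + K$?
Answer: $\frac{5919}{143} \approx 41.392$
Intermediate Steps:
$r{\left(j \right)} = 2 + j^{2}$
$K = \frac{4346}{143}$ ($K = 29 - \frac{199}{-143} = 29 - 199 \left(- \frac{1}{143}\right) = 29 - - \frac{199}{143} = 29 + \frac{199}{143} = \frac{4346}{143} \approx 30.392$)
$k{\left(r{\left(-3 \right)} \right)} + K = \left(2 + \left(-3\right)^{2}\right) + \frac{4346}{143} = \left(2 + 9\right) + \frac{4346}{143} = 11 + \frac{4346}{143} = \frac{5919}{143}$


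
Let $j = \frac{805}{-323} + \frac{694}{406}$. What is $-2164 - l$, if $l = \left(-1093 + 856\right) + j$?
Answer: $- \frac{126300129}{65569} \approx -1926.2$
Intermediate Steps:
$j = - \frac{51334}{65569}$ ($j = 805 \left(- \frac{1}{323}\right) + 694 \cdot \frac{1}{406} = - \frac{805}{323} + \frac{347}{203} = - \frac{51334}{65569} \approx -0.7829$)
$l = - \frac{15591187}{65569}$ ($l = \left(-1093 + 856\right) - \frac{51334}{65569} = -237 - \frac{51334}{65569} = - \frac{15591187}{65569} \approx -237.78$)
$-2164 - l = -2164 - - \frac{15591187}{65569} = -2164 + \frac{15591187}{65569} = - \frac{126300129}{65569}$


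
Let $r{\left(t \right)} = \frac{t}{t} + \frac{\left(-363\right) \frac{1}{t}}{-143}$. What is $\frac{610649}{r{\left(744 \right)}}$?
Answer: $\frac{1968732376}{3235} \approx 6.0857 \cdot 10^{5}$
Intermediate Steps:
$r{\left(t \right)} = 1 + \frac{33}{13 t}$ ($r{\left(t \right)} = 1 + - \frac{363}{t} \left(- \frac{1}{143}\right) = 1 + \frac{33}{13 t}$)
$\frac{610649}{r{\left(744 \right)}} = \frac{610649}{\frac{1}{744} \left(\frac{33}{13} + 744\right)} = \frac{610649}{\frac{1}{744} \cdot \frac{9705}{13}} = \frac{610649}{\frac{3235}{3224}} = 610649 \cdot \frac{3224}{3235} = \frac{1968732376}{3235}$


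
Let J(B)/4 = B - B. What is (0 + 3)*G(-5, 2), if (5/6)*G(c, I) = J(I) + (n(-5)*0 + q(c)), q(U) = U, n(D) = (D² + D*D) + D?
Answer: -18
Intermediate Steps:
n(D) = D + 2*D² (n(D) = (D² + D²) + D = 2*D² + D = D + 2*D²)
J(B) = 0 (J(B) = 4*(B - B) = 4*0 = 0)
G(c, I) = 6*c/5 (G(c, I) = 6*(0 + (-5*(1 + 2*(-5))*0 + c))/5 = 6*(0 + (-5*(1 - 10)*0 + c))/5 = 6*(0 + (-5*(-9)*0 + c))/5 = 6*(0 + (45*0 + c))/5 = 6*(0 + (0 + c))/5 = 6*(0 + c)/5 = 6*c/5)
(0 + 3)*G(-5, 2) = (0 + 3)*((6/5)*(-5)) = 3*(-6) = -18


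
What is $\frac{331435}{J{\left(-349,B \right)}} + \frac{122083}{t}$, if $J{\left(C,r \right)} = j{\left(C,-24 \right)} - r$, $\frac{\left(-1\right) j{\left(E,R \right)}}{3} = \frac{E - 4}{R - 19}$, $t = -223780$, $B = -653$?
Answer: $\frac{39824348278}{75581695} \approx 526.9$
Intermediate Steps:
$j{\left(E,R \right)} = - \frac{3 \left(-4 + E\right)}{-19 + R}$ ($j{\left(E,R \right)} = - 3 \frac{E - 4}{R - 19} = - 3 \frac{-4 + E}{-19 + R} = - \frac{3 \left(-4 + E\right)}{-19 + R}$)
$J{\left(C,r \right)} = - \frac{12}{43} - r + \frac{3 C}{43}$ ($J{\left(C,r \right)} = \frac{3 \left(4 - C\right)}{-19 - 24} - r = \frac{3 \left(4 - C\right)}{-43} - r = 3 \left(- \frac{1}{43}\right) \left(4 - C\right) - r = \left(- \frac{12}{43} + \frac{3 C}{43}\right) - r = - \frac{12}{43} - r + \frac{3 C}{43}$)
$\frac{331435}{J{\left(-349,B \right)}} + \frac{122083}{t} = \frac{331435}{- \frac{12}{43} - -653 + \frac{3}{43} \left(-349\right)} + \frac{122083}{-223780} = \frac{331435}{- \frac{12}{43} + 653 - \frac{1047}{43}} + 122083 \left(- \frac{1}{223780}\right) = \frac{331435}{\frac{27020}{43}} - \frac{122083}{223780} = 331435 \cdot \frac{43}{27020} - \frac{122083}{223780} = \frac{2850341}{5404} - \frac{122083}{223780} = \frac{39824348278}{75581695}$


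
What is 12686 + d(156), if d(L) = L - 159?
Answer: 12683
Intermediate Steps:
d(L) = -159 + L
12686 + d(156) = 12686 + (-159 + 156) = 12686 - 3 = 12683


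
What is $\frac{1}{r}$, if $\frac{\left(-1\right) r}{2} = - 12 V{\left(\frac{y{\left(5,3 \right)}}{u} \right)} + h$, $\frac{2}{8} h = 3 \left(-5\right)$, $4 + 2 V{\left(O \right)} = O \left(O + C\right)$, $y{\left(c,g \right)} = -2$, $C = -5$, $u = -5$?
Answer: $\frac{25}{1248} \approx 0.020032$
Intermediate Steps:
$V{\left(O \right)} = -2 + \frac{O \left(-5 + O\right)}{2}$ ($V{\left(O \right)} = -2 + \frac{O \left(O - 5\right)}{2} = -2 + \frac{O \left(-5 + O\right)}{2}$)
$h = -60$ ($h = 4 \cdot 3 \left(-5\right) = 4 \left(-15\right) = -60$)
$r = \frac{1248}{25}$ ($r = - 2 \left(- 12 \left(-2 + \frac{\left(- \frac{2}{-5}\right)^{2}}{2} - \frac{5 \left(- \frac{2}{-5}\right)}{2}\right) - 60\right) = - 2 \left(- 12 \left(-2 + \frac{\left(\left(-2\right) \left(- \frac{1}{5}\right)\right)^{2}}{2} - \frac{5 \left(\left(-2\right) \left(- \frac{1}{5}\right)\right)}{2}\right) - 60\right) = - 2 \left(- 12 \left(-2 + \frac{\left(\frac{2}{5}\right)^{2}}{2} - 1\right) - 60\right) = - 2 \left(- 12 \left(-2 + \frac{1}{2} \cdot \frac{4}{25} - 1\right) - 60\right) = - 2 \left(- 12 \left(-2 + \frac{2}{25} - 1\right) - 60\right) = - 2 \left(\left(-12\right) \left(- \frac{73}{25}\right) - 60\right) = - 2 \left(\frac{876}{25} - 60\right) = \left(-2\right) \left(- \frac{624}{25}\right) = \frac{1248}{25} \approx 49.92$)
$\frac{1}{r} = \frac{1}{\frac{1248}{25}} = \frac{25}{1248}$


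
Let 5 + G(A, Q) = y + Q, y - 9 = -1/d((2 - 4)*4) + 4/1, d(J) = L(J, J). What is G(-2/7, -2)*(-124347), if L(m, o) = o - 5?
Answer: -9823413/13 ≈ -7.5565e+5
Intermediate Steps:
L(m, o) = -5 + o
d(J) = -5 + J
y = 170/13 (y = 9 + (-1/(-5 + (2 - 4)*4) + 4/1) = 9 + (-1/(-5 - 2*4) + 4*1) = 9 + (-1/(-5 - 8) + 4) = 9 + (-1/(-13) + 4) = 9 + (-1*(-1/13) + 4) = 9 + (1/13 + 4) = 9 + 53/13 = 170/13 ≈ 13.077)
G(A, Q) = 105/13 + Q (G(A, Q) = -5 + (170/13 + Q) = 105/13 + Q)
G(-2/7, -2)*(-124347) = (105/13 - 2)*(-124347) = (79/13)*(-124347) = -9823413/13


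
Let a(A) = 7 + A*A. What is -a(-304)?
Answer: -92423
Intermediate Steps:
a(A) = 7 + A**2
-a(-304) = -(7 + (-304)**2) = -(7 + 92416) = -1*92423 = -92423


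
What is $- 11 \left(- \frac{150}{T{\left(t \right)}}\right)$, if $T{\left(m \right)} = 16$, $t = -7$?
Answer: $\frac{825}{8} \approx 103.13$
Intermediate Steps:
$- 11 \left(- \frac{150}{T{\left(t \right)}}\right) = - 11 \left(- \frac{150}{16}\right) = - 11 \left(\left(-150\right) \frac{1}{16}\right) = \left(-11\right) \left(- \frac{75}{8}\right) = \frac{825}{8}$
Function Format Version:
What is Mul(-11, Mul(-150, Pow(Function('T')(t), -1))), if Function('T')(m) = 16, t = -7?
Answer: Rational(825, 8) ≈ 103.13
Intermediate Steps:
Mul(-11, Mul(-150, Pow(Function('T')(t), -1))) = Mul(-11, Mul(-150, Pow(16, -1))) = Mul(-11, Mul(-150, Rational(1, 16))) = Mul(-11, Rational(-75, 8)) = Rational(825, 8)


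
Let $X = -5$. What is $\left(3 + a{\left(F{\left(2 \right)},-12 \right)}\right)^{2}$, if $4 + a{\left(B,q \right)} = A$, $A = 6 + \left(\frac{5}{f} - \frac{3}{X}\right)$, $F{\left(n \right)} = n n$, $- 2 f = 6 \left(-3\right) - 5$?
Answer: $\frac{481636}{13225} \approx 36.419$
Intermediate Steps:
$f = \frac{23}{2}$ ($f = - \frac{6 \left(-3\right) - 5}{2} = - \frac{-18 - 5}{2} = \left(- \frac{1}{2}\right) \left(-23\right) = \frac{23}{2} \approx 11.5$)
$F{\left(n \right)} = n^{2}$
$A = \frac{809}{115}$ ($A = 6 + \left(\frac{5}{\frac{23}{2}} - \frac{3}{-5}\right) = 6 + \left(5 \cdot \frac{2}{23} - - \frac{3}{5}\right) = 6 + \left(\frac{10}{23} + \frac{3}{5}\right) = 6 + \frac{119}{115} = \frac{809}{115} \approx 7.0348$)
$a{\left(B,q \right)} = \frac{349}{115}$ ($a{\left(B,q \right)} = -4 + \frac{809}{115} = \frac{349}{115}$)
$\left(3 + a{\left(F{\left(2 \right)},-12 \right)}\right)^{2} = \left(3 + \frac{349}{115}\right)^{2} = \left(\frac{694}{115}\right)^{2} = \frac{481636}{13225}$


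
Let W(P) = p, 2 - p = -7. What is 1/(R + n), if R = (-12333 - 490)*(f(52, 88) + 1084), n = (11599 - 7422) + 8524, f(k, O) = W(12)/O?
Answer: -88/1222209335 ≈ -7.2001e-8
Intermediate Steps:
p = 9 (p = 2 - 1*(-7) = 2 + 7 = 9)
W(P) = 9
f(k, O) = 9/O
n = 12701 (n = 4177 + 8524 = 12701)
R = -1223327023/88 (R = (-12333 - 490)*(9/88 + 1084) = -12823*(9*(1/88) + 1084) = -12823*(9/88 + 1084) = -12823*95401/88 = -1223327023/88 ≈ -1.3901e+7)
1/(R + n) = 1/(-1223327023/88 + 12701) = 1/(-1222209335/88) = -88/1222209335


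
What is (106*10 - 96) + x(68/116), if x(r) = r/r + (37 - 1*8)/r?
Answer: 17246/17 ≈ 1014.5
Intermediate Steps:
x(r) = 1 + 29/r (x(r) = 1 + (37 - 8)/r = 1 + 29/r)
(106*10 - 96) + x(68/116) = (106*10 - 96) + (29 + 68/116)/((68/116)) = (1060 - 96) + (29 + 68*(1/116))/((68*(1/116))) = 964 + (29 + 17/29)/(17/29) = 964 + (29/17)*(858/29) = 964 + 858/17 = 17246/17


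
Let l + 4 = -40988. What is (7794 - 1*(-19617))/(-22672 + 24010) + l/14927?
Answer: 118105567/6657442 ≈ 17.740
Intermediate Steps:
l = -40992 (l = -4 - 40988 = -40992)
(7794 - 1*(-19617))/(-22672 + 24010) + l/14927 = (7794 - 1*(-19617))/(-22672 + 24010) - 40992/14927 = (7794 + 19617)/1338 - 40992*1/14927 = 27411*(1/1338) - 40992/14927 = 9137/446 - 40992/14927 = 118105567/6657442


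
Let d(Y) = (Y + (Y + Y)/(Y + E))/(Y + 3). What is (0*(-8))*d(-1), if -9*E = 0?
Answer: 0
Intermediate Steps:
E = 0 (E = -⅑*0 = 0)
d(Y) = (2 + Y)/(3 + Y) (d(Y) = (Y + (Y + Y)/(Y + 0))/(Y + 3) = (Y + (2*Y)/Y)/(3 + Y) = (Y + 2)/(3 + Y) = (2 + Y)/(3 + Y))
(0*(-8))*d(-1) = (0*(-8))*((2 - 1)/(3 - 1)) = 0*(1/2) = 0*((½)*1) = 0*(½) = 0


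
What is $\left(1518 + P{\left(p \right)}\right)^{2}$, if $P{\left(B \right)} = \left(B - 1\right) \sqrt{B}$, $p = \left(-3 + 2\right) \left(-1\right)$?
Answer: $2304324$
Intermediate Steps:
$p = 1$ ($p = \left(-1\right) \left(-1\right) = 1$)
$P{\left(B \right)} = \sqrt{B} \left(-1 + B\right)$ ($P{\left(B \right)} = \left(B - 1\right) \sqrt{B} = \left(-1 + B\right) \sqrt{B} = \sqrt{B} \left(-1 + B\right)$)
$\left(1518 + P{\left(p \right)}\right)^{2} = \left(1518 + \sqrt{1} \left(-1 + 1\right)\right)^{2} = \left(1518 + 1 \cdot 0\right)^{2} = \left(1518 + 0\right)^{2} = 1518^{2} = 2304324$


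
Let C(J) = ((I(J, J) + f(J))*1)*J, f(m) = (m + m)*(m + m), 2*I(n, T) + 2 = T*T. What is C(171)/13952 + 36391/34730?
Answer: 5178541487/3208960 ≈ 1613.8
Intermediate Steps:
I(n, T) = -1 + T**2/2 (I(n, T) = -1 + (T*T)/2 = -1 + T**2/2)
f(m) = 4*m**2 (f(m) = (2*m)*(2*m) = 4*m**2)
C(J) = J*(-1 + 9*J**2/2) (C(J) = (((-1 + J**2/2) + 4*J**2)*1)*J = ((-1 + 9*J**2/2)*1)*J = (-1 + 9*J**2/2)*J = J*(-1 + 9*J**2/2))
C(171)/13952 + 36391/34730 = (-1*171 + (9/2)*171**3)/13952 + 36391/34730 = (-171 + (9/2)*5000211)*(1/13952) + 36391*(1/34730) = (-171 + 45001899/2)*(1/13952) + 241/230 = (45001557/2)*(1/13952) + 241/230 = 45001557/27904 + 241/230 = 5178541487/3208960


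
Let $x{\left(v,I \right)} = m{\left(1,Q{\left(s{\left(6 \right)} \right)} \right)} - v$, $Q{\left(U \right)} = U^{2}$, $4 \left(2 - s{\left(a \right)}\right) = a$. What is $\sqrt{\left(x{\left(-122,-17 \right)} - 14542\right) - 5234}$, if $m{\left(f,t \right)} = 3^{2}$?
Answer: $i \sqrt{19645} \approx 140.16 i$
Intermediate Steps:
$s{\left(a \right)} = 2 - \frac{a}{4}$
$m{\left(f,t \right)} = 9$
$x{\left(v,I \right)} = 9 - v$
$\sqrt{\left(x{\left(-122,-17 \right)} - 14542\right) - 5234} = \sqrt{\left(\left(9 - -122\right) - 14542\right) - 5234} = \sqrt{\left(\left(9 + 122\right) - 14542\right) - 5234} = \sqrt{\left(131 - 14542\right) - 5234} = \sqrt{-14411 - 5234} = \sqrt{-19645} = i \sqrt{19645}$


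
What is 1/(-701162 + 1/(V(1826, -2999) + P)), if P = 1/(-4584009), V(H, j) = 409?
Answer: -1874859680/1314580358364151 ≈ -1.4262e-6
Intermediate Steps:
P = -1/4584009 ≈ -2.1815e-7
1/(-701162 + 1/(V(1826, -2999) + P)) = 1/(-701162 + 1/(409 - 1/4584009)) = 1/(-701162 + 1/(1874859680/4584009)) = 1/(-701162 + 4584009/1874859680) = 1/(-1314580358364151/1874859680) = -1874859680/1314580358364151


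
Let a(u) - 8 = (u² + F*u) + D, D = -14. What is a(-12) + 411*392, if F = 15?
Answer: 161070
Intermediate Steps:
a(u) = -6 + u² + 15*u (a(u) = 8 + ((u² + 15*u) - 14) = 8 + (-14 + u² + 15*u) = -6 + u² + 15*u)
a(-12) + 411*392 = (-6 + (-12)² + 15*(-12)) + 411*392 = (-6 + 144 - 180) + 161112 = -42 + 161112 = 161070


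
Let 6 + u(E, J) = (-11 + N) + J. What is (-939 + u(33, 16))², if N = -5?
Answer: 893025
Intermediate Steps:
u(E, J) = -22 + J (u(E, J) = -6 + ((-11 - 5) + J) = -6 + (-16 + J) = -22 + J)
(-939 + u(33, 16))² = (-939 + (-22 + 16))² = (-939 - 6)² = (-945)² = 893025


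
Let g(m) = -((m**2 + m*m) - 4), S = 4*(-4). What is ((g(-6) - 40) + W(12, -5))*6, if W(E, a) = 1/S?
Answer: -5187/8 ≈ -648.38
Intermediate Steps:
S = -16
g(m) = 4 - 2*m**2 (g(m) = -((m**2 + m**2) - 4) = -(2*m**2 - 4) = -(-4 + 2*m**2) = 4 - 2*m**2)
W(E, a) = -1/16 (W(E, a) = 1/(-16) = -1/16)
((g(-6) - 40) + W(12, -5))*6 = (((4 - 2*(-6)**2) - 40) - 1/16)*6 = (((4 - 2*36) - 40) - 1/16)*6 = (((4 - 72) - 40) - 1/16)*6 = ((-68 - 40) - 1/16)*6 = (-108 - 1/16)*6 = -1729/16*6 = -5187/8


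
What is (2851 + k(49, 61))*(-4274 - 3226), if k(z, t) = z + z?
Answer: -22117500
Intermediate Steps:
k(z, t) = 2*z
(2851 + k(49, 61))*(-4274 - 3226) = (2851 + 2*49)*(-4274 - 3226) = (2851 + 98)*(-7500) = 2949*(-7500) = -22117500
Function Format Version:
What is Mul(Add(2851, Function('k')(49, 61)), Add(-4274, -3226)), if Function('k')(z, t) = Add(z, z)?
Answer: -22117500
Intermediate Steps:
Function('k')(z, t) = Mul(2, z)
Mul(Add(2851, Function('k')(49, 61)), Add(-4274, -3226)) = Mul(Add(2851, Mul(2, 49)), Add(-4274, -3226)) = Mul(Add(2851, 98), -7500) = Mul(2949, -7500) = -22117500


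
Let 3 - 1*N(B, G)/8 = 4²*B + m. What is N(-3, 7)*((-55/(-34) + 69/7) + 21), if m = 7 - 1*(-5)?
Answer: 1205724/119 ≈ 10132.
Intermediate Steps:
m = 12 (m = 7 + 5 = 12)
N(B, G) = -72 - 128*B (N(B, G) = 24 - 8*(4²*B + 12) = 24 - 8*(16*B + 12) = 24 - 8*(12 + 16*B) = 24 + (-96 - 128*B) = -72 - 128*B)
N(-3, 7)*((-55/(-34) + 69/7) + 21) = (-72 - 128*(-3))*((-55/(-34) + 69/7) + 21) = (-72 + 384)*((-55*(-1/34) + 69*(⅐)) + 21) = 312*((55/34 + 69/7) + 21) = 312*(2731/238 + 21) = 312*(7729/238) = 1205724/119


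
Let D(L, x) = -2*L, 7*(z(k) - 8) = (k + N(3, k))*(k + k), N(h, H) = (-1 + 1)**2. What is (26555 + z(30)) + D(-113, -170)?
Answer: 189323/7 ≈ 27046.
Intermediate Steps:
N(h, H) = 0 (N(h, H) = 0**2 = 0)
z(k) = 8 + 2*k**2/7 (z(k) = 8 + ((k + 0)*(k + k))/7 = 8 + (k*(2*k))/7 = 8 + (2*k**2)/7 = 8 + 2*k**2/7)
(26555 + z(30)) + D(-113, -170) = (26555 + (8 + (2/7)*30**2)) - 2*(-113) = (26555 + (8 + (2/7)*900)) + 226 = (26555 + (8 + 1800/7)) + 226 = (26555 + 1856/7) + 226 = 187741/7 + 226 = 189323/7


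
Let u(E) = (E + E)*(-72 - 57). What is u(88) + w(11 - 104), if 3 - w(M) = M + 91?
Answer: -22699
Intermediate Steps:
w(M) = -88 - M (w(M) = 3 - (M + 91) = 3 - (91 + M) = 3 + (-91 - M) = -88 - M)
u(E) = -258*E (u(E) = (2*E)*(-129) = -258*E)
u(88) + w(11 - 104) = -258*88 + (-88 - (11 - 104)) = -22704 + (-88 - 1*(-93)) = -22704 + (-88 + 93) = -22704 + 5 = -22699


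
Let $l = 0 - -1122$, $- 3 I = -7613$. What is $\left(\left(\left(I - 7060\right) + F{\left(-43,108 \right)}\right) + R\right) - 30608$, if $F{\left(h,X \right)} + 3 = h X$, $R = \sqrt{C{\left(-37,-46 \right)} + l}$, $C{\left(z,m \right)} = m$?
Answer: $- \frac{119332}{3} + 2 \sqrt{269} \approx -39745.0$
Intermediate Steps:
$I = \frac{7613}{3}$ ($I = \left(- \frac{1}{3}\right) \left(-7613\right) = \frac{7613}{3} \approx 2537.7$)
$l = 1122$ ($l = 0 + 1122 = 1122$)
$R = 2 \sqrt{269}$ ($R = \sqrt{-46 + 1122} = \sqrt{1076} = 2 \sqrt{269} \approx 32.802$)
$F{\left(h,X \right)} = -3 + X h$ ($F{\left(h,X \right)} = -3 + h X = -3 + X h$)
$\left(\left(\left(I - 7060\right) + F{\left(-43,108 \right)}\right) + R\right) - 30608 = \left(\left(\left(\frac{7613}{3} - 7060\right) + \left(-3 + 108 \left(-43\right)\right)\right) + 2 \sqrt{269}\right) - 30608 = \left(\left(\left(\frac{7613}{3} - 7060\right) - 4647\right) + 2 \sqrt{269}\right) - 30608 = \left(\left(- \frac{13567}{3} - 4647\right) + 2 \sqrt{269}\right) - 30608 = \left(- \frac{27508}{3} + 2 \sqrt{269}\right) - 30608 = - \frac{119332}{3} + 2 \sqrt{269}$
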